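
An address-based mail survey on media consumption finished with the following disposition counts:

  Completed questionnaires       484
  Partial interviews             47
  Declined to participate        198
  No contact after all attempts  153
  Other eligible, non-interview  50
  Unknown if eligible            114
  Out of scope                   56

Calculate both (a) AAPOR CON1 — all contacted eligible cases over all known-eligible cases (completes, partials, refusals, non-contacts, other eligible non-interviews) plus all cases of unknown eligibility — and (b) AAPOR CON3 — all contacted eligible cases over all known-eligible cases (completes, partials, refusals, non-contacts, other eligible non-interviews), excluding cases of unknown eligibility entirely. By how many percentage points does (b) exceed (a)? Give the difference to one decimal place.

Numerator: 484 + 47 + 198 + 50 = 779
Denominator: 484 + 47 + 198 + 153 + 50 + 114 = 1046
CON1 = 779 / 1046 = 0.7447
Denominator: 484 + 47 + 198 + 153 + 50 = 932
CON3 = 779 / 932 = 0.8358
Difference = 83.58 − 74.47 = 9.11 percentage points

9.1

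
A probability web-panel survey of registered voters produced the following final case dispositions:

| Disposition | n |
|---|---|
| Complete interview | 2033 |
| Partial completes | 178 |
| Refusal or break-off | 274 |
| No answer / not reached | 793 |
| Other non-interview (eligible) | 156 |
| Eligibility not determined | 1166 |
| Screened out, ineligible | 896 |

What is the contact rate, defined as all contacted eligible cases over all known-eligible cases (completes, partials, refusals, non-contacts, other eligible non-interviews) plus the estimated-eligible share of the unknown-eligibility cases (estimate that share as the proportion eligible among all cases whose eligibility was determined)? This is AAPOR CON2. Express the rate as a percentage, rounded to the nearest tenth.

Numerator = 2033 + 178 + 274 + 156 = 2641
Eligible (known) = 2033 + 178 + 274 + 793 + 156 = 3434
e = 3434 / (3434 + 896) = 3434 / 4330 = 0.7931
Estimated eligible among unknowns = 0.7931 × 1166 = 924.75
Denom = 3434 + 924.75 = 4358.75
CON2 = 2641 / 4358.75 = 0.6059

60.6%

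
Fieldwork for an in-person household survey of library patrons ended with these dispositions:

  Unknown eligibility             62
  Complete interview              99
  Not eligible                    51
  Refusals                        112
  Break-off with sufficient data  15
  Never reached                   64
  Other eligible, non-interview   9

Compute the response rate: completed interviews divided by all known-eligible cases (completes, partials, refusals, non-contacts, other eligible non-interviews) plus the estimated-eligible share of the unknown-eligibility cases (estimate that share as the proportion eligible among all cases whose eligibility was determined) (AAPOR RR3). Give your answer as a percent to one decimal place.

Top = 99
Determined eligible = 99 + 15 + 112 + 64 + 9 = 299
e = 299 / (299 + 51) = 299 / 350 = 0.8543
e × U = 0.8543 × 62 = 52.97
Denom = 299 + 52.97 = 351.97
RR3 = 99 / 351.97 = 0.2813

28.1%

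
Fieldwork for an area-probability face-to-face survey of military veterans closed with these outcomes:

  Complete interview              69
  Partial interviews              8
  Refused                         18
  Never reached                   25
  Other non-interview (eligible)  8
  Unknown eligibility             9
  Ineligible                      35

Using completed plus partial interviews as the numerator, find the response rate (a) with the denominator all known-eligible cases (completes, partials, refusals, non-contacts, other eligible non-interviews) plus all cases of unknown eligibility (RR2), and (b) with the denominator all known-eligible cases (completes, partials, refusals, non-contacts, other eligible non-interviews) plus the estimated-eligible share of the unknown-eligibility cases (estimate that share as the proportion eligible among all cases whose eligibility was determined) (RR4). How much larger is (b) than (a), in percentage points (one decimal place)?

0.8

Top: 69 + 8 = 77
Denom: 69 + 8 + 18 + 25 + 8 + 9 = 137
RR2 = 77 / 137 = 0.5620
Eligible (known): 69 + 8 + 18 + 25 + 8 = 128
e = 128 / (128 + 35) = 128 / 163 = 0.7853
e × U: 0.7853 × 9 = 7.07
Denom: 128 + 7.07 = 135.07
RR4 = 77 / 135.07 = 0.5701
Difference = 57.01 − 56.20 = 0.81 percentage points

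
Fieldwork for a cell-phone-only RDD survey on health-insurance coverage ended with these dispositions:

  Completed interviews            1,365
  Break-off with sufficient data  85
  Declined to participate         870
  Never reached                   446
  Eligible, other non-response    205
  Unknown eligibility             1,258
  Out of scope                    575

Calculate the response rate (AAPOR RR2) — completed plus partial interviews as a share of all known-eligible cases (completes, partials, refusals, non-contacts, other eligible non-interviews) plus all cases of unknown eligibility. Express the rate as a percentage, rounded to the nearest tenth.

34.3%

Num: 1365 + 85 = 1450
Denominator: 1365 + 85 + 870 + 446 + 205 + 1258 = 4229
RR2 = 1450 / 4229 = 0.3429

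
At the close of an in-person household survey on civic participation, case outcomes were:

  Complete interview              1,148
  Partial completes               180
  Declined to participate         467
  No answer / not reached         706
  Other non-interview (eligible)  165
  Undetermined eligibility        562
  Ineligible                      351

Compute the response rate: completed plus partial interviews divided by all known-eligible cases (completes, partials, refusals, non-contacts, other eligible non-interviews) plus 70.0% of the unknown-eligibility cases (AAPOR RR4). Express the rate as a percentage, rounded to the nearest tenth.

Top: 1148 + 180 = 1328
Known eligible: 1148 + 180 + 467 + 706 + 165 = 2666
e × U: 0.7000 × 562 = 393.40
Base: 2666 + 393.40 = 3059.40
RR4 = 1328 / 3059.40 = 0.4341

43.4%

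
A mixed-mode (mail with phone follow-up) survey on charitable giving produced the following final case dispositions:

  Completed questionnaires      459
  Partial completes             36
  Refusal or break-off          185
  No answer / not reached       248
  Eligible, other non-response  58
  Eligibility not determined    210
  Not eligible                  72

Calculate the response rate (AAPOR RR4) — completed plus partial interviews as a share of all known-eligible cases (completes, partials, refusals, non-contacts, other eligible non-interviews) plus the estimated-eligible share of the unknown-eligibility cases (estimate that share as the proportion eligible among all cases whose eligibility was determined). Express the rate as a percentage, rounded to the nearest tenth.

Num → 459 + 36 = 495
Known eligible → 459 + 36 + 185 + 248 + 58 = 986
e = 986 / (986 + 72) = 986 / 1058 = 0.9319
Eligible share of unknowns → 0.9319 × 210 = 195.70
Denom → 986 + 195.70 = 1181.70
RR4 = 495 / 1181.70 = 0.4189

41.9%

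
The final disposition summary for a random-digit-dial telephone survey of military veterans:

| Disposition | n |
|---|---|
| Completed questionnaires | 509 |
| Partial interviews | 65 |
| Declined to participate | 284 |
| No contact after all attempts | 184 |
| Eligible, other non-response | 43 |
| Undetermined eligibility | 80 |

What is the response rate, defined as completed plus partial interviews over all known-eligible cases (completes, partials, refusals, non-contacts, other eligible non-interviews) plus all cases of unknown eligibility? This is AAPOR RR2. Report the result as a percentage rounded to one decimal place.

Numerator → 509 + 65 = 574
Base → 509 + 65 + 284 + 184 + 43 + 80 = 1165
RR2 = 574 / 1165 = 0.4927

49.3%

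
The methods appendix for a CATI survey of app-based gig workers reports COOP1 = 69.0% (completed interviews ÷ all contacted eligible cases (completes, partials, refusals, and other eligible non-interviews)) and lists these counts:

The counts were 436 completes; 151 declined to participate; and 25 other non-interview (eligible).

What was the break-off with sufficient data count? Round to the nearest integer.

20

COOP1 = 436 / D = 0.690
D = 436 / 0.690 = 631.9
Other denominator terms total 612
break-off with sufficient data = 631.9 − 612 ≈ 20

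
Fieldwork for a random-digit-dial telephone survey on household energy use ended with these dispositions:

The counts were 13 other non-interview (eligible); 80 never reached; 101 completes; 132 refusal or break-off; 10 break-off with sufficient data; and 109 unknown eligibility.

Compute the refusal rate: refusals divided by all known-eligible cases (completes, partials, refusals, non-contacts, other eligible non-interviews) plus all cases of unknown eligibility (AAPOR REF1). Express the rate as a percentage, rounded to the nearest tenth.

29.7%

Num: 132
Base: 101 + 10 + 132 + 80 + 13 + 109 = 445
REF1 = 132 / 445 = 0.2966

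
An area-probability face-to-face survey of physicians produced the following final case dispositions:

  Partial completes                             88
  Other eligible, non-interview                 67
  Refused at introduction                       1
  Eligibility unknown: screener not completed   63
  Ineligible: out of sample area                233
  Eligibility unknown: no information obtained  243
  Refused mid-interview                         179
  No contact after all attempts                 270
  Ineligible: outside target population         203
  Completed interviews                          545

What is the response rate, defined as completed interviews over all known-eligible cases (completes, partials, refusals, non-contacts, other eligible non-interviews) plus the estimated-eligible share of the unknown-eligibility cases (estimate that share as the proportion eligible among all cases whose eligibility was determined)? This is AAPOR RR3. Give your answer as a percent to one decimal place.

39.7%

Refused = 1 + 179 = 180
Undetermined eligibility = 63 + 243 = 306
Screened out, ineligible = 203 + 233 = 436
Top → 545
Known eligible → 545 + 88 + 180 + 270 + 67 = 1150
e = 1150 / (1150 + 436) = 1150 / 1586 = 0.7251
e × U → 0.7251 × 306 = 221.88
Base → 1150 + 221.88 = 1371.88
RR3 = 545 / 1371.88 = 0.3973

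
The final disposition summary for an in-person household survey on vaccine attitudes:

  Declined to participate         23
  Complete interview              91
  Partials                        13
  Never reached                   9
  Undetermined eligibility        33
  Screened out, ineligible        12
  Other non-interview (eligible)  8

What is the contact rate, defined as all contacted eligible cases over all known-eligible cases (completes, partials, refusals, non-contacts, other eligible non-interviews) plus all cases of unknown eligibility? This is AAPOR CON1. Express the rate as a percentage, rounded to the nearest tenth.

76.3%

Top = 91 + 13 + 23 + 8 = 135
Denom = 91 + 13 + 23 + 9 + 8 + 33 = 177
CON1 = 135 / 177 = 0.7627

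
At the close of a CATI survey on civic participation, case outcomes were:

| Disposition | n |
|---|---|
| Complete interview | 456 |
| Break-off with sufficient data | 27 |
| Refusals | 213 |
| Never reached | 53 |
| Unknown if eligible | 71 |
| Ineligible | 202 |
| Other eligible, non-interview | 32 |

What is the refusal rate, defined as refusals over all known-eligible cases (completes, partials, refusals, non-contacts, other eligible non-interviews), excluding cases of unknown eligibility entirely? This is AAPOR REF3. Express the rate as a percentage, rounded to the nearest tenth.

Top → 213
Denom → 456 + 27 + 213 + 53 + 32 = 781
REF3 = 213 / 781 = 0.2727

27.3%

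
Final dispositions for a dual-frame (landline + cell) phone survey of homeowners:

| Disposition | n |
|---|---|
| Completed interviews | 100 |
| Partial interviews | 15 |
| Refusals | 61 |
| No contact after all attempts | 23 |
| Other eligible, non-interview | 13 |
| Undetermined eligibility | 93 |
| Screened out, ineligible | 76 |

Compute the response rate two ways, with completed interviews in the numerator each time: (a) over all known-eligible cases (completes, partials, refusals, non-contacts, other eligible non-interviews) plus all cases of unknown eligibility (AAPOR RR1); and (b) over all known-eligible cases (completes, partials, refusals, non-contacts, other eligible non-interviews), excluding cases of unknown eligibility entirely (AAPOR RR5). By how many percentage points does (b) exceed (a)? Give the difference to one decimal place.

Num → 100
Denom → 100 + 15 + 61 + 23 + 13 + 93 = 305
RR1 = 100 / 305 = 0.3279
Denom → 100 + 15 + 61 + 23 + 13 = 212
RR5 = 100 / 212 = 0.4717
Difference = 47.17 − 32.79 = 14.38 percentage points

14.4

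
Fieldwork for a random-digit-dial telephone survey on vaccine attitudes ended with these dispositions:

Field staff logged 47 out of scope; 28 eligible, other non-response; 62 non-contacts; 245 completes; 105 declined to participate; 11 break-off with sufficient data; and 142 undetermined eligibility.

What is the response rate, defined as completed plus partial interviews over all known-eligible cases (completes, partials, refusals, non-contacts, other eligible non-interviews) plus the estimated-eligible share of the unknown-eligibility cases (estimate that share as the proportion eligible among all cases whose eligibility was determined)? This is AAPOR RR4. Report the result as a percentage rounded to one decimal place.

44.2%

Numerator → 245 + 11 = 256
Eligible (known) → 245 + 11 + 105 + 62 + 28 = 451
e = 451 / (451 + 47) = 451 / 498 = 0.9056
Eligible share of unknowns → 0.9056 × 142 = 128.60
Denominator → 451 + 128.60 = 579.60
RR4 = 256 / 579.60 = 0.4417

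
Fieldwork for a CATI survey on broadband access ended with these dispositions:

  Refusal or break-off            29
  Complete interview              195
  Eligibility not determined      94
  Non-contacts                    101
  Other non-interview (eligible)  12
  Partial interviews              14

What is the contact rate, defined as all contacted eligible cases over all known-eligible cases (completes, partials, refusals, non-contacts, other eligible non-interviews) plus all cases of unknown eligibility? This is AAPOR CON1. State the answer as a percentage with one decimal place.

56.2%

Numerator → 195 + 14 + 29 + 12 = 250
Denom → 195 + 14 + 29 + 101 + 12 + 94 = 445
CON1 = 250 / 445 = 0.5618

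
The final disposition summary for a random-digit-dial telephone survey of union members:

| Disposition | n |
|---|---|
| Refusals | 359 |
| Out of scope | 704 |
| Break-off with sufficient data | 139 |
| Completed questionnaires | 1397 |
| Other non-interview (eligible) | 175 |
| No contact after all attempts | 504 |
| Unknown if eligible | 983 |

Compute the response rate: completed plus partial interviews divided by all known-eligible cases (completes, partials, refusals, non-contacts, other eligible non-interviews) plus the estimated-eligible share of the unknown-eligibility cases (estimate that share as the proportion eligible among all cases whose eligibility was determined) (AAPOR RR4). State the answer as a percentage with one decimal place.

Top = 1397 + 139 = 1536
Eligible (known) = 1397 + 139 + 359 + 504 + 175 = 2574
e = 2574 / (2574 + 704) = 2574 / 3278 = 0.7852
e × U = 0.7852 × 983 = 771.85
Denom = 2574 + 771.85 = 3345.85
RR4 = 1536 / 3345.85 = 0.4591

45.9%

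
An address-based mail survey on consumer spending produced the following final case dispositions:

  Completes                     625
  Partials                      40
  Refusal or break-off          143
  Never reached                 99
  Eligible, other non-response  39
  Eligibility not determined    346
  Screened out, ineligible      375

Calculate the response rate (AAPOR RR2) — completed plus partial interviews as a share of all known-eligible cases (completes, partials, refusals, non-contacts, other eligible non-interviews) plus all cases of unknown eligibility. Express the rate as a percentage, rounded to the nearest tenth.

51.5%

Num = 625 + 40 = 665
Base = 625 + 40 + 143 + 99 + 39 + 346 = 1292
RR2 = 665 / 1292 = 0.5147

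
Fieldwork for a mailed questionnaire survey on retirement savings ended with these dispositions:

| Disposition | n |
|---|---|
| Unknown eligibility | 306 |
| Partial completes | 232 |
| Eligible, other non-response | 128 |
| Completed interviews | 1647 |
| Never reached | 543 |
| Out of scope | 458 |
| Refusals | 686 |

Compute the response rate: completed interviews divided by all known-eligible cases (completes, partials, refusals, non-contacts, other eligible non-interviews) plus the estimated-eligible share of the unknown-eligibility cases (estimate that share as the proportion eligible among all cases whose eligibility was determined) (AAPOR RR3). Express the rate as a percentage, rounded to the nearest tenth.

Top → 1647
Determined eligible → 1647 + 232 + 686 + 543 + 128 = 3236
e = 3236 / (3236 + 458) = 3236 / 3694 = 0.8760
e × U → 0.8760 × 306 = 268.06
Base → 3236 + 268.06 = 3504.06
RR3 = 1647 / 3504.06 = 0.4700

47.0%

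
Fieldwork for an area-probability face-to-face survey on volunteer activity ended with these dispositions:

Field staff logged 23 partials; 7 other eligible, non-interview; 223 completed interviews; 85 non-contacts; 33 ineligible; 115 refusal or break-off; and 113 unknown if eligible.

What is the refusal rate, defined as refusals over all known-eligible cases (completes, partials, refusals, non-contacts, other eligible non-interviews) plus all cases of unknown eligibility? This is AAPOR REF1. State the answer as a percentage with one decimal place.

Num: 115
Denom: 223 + 23 + 115 + 85 + 7 + 113 = 566
REF1 = 115 / 566 = 0.2032

20.3%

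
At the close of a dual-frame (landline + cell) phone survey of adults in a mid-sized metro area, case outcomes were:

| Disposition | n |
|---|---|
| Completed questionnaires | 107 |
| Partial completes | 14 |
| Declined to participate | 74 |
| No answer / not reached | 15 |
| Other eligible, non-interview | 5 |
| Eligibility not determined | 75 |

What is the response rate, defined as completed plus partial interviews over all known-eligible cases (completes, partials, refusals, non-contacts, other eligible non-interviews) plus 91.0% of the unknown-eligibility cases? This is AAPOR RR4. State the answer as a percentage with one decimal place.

42.7%

Numerator → 107 + 14 = 121
Determined eligible → 107 + 14 + 74 + 15 + 5 = 215
e × U → 0.9100 × 75 = 68.25
Denom → 215 + 68.25 = 283.25
RR4 = 121 / 283.25 = 0.4272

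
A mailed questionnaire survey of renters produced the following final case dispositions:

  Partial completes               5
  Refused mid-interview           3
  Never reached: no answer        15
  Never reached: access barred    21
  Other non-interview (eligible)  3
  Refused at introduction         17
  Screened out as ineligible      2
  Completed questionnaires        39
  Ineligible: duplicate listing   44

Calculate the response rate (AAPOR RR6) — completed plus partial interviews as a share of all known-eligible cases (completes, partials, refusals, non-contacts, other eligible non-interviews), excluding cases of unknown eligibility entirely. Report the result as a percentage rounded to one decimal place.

Refusal or break-off = 17 + 3 = 20
Non-contacts = 15 + 21 = 36
Screened out, ineligible = 2 + 44 = 46
Numerator → 39 + 5 = 44
Denom → 39 + 5 + 20 + 36 + 3 = 103
RR6 = 44 / 103 = 0.4272

42.7%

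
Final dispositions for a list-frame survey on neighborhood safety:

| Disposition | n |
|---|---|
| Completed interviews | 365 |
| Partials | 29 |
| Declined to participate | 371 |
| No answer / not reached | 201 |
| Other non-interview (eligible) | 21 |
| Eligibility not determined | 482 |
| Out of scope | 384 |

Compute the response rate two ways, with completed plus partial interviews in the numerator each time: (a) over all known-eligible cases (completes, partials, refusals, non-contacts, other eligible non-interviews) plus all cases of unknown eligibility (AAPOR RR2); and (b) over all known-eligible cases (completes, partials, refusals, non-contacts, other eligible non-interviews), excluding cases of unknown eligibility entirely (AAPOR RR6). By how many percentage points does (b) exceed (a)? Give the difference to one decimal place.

13.1

Num: 365 + 29 = 394
Denominator: 365 + 29 + 371 + 201 + 21 + 482 = 1469
RR2 = 394 / 1469 = 0.2682
Denominator: 365 + 29 + 371 + 201 + 21 = 987
RR6 = 394 / 987 = 0.3992
Difference = 39.92 − 26.82 = 13.10 percentage points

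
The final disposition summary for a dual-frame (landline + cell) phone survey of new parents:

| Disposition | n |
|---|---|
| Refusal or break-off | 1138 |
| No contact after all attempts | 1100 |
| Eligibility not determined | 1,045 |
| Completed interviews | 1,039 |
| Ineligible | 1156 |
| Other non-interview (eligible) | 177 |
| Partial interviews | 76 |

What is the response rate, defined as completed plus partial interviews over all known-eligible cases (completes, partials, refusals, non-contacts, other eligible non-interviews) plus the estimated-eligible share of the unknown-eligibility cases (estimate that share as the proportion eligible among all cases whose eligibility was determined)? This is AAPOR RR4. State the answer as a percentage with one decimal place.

25.8%

Numerator → 1039 + 76 = 1115
Eligible (known) → 1039 + 76 + 1138 + 1100 + 177 = 3530
e = 3530 / (3530 + 1156) = 3530 / 4686 = 0.7533
Estimated eligible among unknowns → 0.7533 × 1045 = 787.20
Denom → 3530 + 787.20 = 4317.20
RR4 = 1115 / 4317.20 = 0.2583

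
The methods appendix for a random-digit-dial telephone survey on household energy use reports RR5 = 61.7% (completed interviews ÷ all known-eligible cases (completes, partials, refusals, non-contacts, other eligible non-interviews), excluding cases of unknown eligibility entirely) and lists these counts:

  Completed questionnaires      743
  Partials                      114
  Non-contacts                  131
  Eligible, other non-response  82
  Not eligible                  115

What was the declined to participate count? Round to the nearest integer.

RR5 = 743 / D = 0.617
D = 743 / 0.617 = 1204.2
Rest of base = 1070
declined to participate = 1204.2 − 1070 ≈ 134

134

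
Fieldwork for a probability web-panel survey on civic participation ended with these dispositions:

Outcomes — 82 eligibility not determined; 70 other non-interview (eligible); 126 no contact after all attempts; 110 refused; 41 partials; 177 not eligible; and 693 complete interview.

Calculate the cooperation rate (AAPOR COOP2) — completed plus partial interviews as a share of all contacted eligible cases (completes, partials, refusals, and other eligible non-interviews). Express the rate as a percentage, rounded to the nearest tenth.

Top: 693 + 41 = 734
Denom: 693 + 41 + 110 + 70 = 914
COOP2 = 734 / 914 = 0.8031

80.3%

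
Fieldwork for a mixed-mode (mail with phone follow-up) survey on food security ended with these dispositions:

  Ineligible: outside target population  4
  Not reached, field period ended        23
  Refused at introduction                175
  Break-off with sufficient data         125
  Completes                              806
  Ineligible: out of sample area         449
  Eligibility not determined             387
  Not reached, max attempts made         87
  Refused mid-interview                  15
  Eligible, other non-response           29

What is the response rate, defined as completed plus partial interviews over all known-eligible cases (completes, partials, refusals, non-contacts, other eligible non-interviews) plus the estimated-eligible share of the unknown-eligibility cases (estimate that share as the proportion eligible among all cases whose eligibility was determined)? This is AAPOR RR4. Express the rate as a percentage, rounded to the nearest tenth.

60.3%

Refusals = 175 + 15 = 190
No contact after all attempts = 23 + 87 = 110
Not eligible = 4 + 449 = 453
Num = 806 + 125 = 931
Eligible (known) = 806 + 125 + 190 + 110 + 29 = 1260
e = 1260 / (1260 + 453) = 1260 / 1713 = 0.7356
Eligible share of unknowns = 0.7356 × 387 = 284.68
Denominator = 1260 + 284.68 = 1544.68
RR4 = 931 / 1544.68 = 0.6027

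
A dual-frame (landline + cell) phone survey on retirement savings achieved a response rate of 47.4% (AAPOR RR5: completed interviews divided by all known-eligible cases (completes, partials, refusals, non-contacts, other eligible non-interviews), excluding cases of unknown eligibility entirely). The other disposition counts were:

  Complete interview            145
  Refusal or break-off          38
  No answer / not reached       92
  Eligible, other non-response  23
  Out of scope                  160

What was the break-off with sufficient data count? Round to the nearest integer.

RR5 = 145 / D = 0.474
D = 145 / 0.474 = 305.9
Other denominator terms total 298
break-off with sufficient data = 305.9 − 298 ≈ 8

8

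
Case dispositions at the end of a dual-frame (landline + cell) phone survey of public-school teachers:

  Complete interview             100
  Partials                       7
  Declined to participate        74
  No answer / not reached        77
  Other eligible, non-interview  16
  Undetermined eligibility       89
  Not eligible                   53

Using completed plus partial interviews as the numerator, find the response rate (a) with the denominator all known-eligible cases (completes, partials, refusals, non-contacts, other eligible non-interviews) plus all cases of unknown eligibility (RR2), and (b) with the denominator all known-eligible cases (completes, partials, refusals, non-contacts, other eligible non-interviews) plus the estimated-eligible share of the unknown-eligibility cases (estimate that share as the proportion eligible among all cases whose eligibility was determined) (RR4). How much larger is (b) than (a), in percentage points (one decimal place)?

Top: 100 + 7 = 107
Denom: 100 + 7 + 74 + 77 + 16 + 89 = 363
RR2 = 107 / 363 = 0.2948
Eligible (known): 100 + 7 + 74 + 77 + 16 = 274
e = 274 / (274 + 53) = 274 / 327 = 0.8379
Eligible share of unknowns: 0.8379 × 89 = 74.57
Denom: 274 + 74.57 = 348.57
RR4 = 107 / 348.57 = 0.3070
Difference = 30.70 − 29.48 = 1.22 percentage points

1.2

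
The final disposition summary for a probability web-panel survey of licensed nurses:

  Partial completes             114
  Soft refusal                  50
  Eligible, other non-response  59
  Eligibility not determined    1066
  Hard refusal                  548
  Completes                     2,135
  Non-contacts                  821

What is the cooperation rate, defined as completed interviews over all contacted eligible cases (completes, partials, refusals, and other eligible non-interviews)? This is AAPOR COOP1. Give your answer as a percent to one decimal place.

73.5%

Declined to participate = 548 + 50 = 598
Num: 2135
Base: 2135 + 114 + 598 + 59 = 2906
COOP1 = 2135 / 2906 = 0.7347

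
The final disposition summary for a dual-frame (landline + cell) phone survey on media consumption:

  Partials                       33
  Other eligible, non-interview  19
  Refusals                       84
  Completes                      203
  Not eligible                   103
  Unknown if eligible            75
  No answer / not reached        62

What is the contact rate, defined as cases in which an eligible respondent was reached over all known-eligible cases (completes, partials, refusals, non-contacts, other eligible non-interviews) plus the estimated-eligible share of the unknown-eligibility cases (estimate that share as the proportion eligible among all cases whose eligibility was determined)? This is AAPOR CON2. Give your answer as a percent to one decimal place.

73.6%

Top = 203 + 33 + 84 + 19 = 339
Determined eligible = 203 + 33 + 84 + 62 + 19 = 401
e = 401 / (401 + 103) = 401 / 504 = 0.7956
Eligible share of unknowns = 0.7956 × 75 = 59.67
Denominator = 401 + 59.67 = 460.67
CON2 = 339 / 460.67 = 0.7359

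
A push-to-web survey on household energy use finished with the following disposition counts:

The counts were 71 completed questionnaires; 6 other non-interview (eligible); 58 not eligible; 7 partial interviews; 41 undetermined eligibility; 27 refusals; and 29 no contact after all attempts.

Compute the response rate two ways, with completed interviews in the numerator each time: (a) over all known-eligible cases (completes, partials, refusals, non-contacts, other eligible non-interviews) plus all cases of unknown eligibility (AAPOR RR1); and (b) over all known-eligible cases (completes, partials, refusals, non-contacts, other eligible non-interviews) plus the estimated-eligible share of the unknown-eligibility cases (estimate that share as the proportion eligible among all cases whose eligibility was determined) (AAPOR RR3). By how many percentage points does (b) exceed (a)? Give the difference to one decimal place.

2.8

Numerator → 71
Denominator → 71 + 7 + 27 + 29 + 6 + 41 = 181
RR1 = 71 / 181 = 0.3923
Known eligible → 71 + 7 + 27 + 29 + 6 = 140
e = 140 / (140 + 58) = 140 / 198 = 0.7071
e × U → 0.7071 × 41 = 28.99
Denominator → 140 + 28.99 = 168.99
RR3 = 71 / 168.99 = 0.4201
Difference = 42.01 − 39.23 = 2.78 percentage points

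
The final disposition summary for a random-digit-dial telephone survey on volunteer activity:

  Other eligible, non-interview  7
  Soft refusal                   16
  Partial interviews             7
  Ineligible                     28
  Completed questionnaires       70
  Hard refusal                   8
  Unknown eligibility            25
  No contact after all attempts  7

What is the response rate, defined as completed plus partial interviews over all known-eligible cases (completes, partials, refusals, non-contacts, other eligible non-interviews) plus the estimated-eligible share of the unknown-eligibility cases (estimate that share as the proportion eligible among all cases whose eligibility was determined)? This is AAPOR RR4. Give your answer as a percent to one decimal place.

Refusal or break-off = 8 + 16 = 24
Num = 70 + 7 = 77
Determined eligible = 70 + 7 + 24 + 7 + 7 = 115
e = 115 / (115 + 28) = 115 / 143 = 0.8042
Estimated eligible among unknowns = 0.8042 × 25 = 20.11
Denom = 115 + 20.11 = 135.11
RR4 = 77 / 135.11 = 0.5699

57.0%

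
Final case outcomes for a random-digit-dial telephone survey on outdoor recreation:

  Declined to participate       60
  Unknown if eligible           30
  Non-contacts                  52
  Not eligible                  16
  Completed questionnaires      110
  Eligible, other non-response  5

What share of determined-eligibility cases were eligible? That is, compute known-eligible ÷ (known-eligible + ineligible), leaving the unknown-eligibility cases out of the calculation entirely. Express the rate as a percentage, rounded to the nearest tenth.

Known eligible = 110 + 60 + 52 + 5 = 227
e = 227 / (227 + 16) = 227 / 243 = 0.9342

93.4%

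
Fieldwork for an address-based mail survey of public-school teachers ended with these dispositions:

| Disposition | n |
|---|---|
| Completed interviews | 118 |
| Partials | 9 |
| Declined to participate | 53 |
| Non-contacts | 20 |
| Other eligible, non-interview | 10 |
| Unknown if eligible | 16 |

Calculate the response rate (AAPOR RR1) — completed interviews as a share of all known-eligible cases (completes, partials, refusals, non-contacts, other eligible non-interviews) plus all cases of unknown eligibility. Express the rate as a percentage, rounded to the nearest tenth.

52.2%

Num: 118
Denom: 118 + 9 + 53 + 20 + 10 + 16 = 226
RR1 = 118 / 226 = 0.5221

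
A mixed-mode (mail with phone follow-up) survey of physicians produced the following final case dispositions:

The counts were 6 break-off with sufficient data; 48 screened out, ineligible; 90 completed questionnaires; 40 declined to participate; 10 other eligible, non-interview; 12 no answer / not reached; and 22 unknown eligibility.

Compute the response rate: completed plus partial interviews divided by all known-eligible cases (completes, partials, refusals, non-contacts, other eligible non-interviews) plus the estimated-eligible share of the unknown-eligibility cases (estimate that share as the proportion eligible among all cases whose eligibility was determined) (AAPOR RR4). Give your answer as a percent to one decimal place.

Top → 90 + 6 = 96
Determined eligible → 90 + 6 + 40 + 12 + 10 = 158
e = 158 / (158 + 48) = 158 / 206 = 0.7670
Estimated eligible among unknowns → 0.7670 × 22 = 16.87
Denominator → 158 + 16.87 = 174.87
RR4 = 96 / 174.87 = 0.5490

54.9%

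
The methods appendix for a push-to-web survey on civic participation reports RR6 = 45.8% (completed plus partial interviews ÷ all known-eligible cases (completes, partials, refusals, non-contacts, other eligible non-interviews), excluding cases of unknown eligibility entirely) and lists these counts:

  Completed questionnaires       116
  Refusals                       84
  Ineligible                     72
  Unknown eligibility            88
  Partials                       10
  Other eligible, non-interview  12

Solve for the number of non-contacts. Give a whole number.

53

Numerator = 116 + 10 = 126
RR6 = 126 / D = 0.458
D = 126 / 0.458 = 275.1
Rest of base = 222
non-contacts = 275.1 − 222 ≈ 53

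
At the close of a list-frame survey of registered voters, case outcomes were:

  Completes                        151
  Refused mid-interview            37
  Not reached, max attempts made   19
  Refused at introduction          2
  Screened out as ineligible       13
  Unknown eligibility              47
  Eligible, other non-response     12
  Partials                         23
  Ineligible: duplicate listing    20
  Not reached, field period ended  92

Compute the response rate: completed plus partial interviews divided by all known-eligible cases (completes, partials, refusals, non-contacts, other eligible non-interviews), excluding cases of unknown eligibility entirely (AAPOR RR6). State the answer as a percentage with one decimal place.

Declined to participate = 2 + 37 = 39
Non-contacts = 92 + 19 = 111
Ineligible = 13 + 20 = 33
Numerator = 151 + 23 = 174
Denominator = 151 + 23 + 39 + 111 + 12 = 336
RR6 = 174 / 336 = 0.5179

51.8%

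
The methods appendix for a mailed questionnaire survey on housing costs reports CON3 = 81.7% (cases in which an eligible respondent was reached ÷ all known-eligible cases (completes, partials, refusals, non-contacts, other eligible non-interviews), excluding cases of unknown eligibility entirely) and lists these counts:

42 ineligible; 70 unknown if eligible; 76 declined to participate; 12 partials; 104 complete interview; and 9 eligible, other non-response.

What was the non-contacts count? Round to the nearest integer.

Num → 104 + 12 + 76 + 9 = 201
CON3 = 201 / D = 0.817
D = 201 / 0.817 = 246.0
Other denominator terms total 201
non-contacts = 246.0 − 201 ≈ 45

45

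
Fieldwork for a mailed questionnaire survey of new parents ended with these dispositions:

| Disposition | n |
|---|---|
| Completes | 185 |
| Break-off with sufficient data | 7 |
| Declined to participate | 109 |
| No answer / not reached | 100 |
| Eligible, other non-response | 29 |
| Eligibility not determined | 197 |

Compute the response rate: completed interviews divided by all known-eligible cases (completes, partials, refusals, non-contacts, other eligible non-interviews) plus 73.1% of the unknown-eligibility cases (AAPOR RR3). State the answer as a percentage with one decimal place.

Top = 185
Eligible (known) = 185 + 7 + 109 + 100 + 29 = 430
e × U = 0.7310 × 197 = 144.01
Base = 430 + 144.01 = 574.01
RR3 = 185 / 574.01 = 0.3223

32.2%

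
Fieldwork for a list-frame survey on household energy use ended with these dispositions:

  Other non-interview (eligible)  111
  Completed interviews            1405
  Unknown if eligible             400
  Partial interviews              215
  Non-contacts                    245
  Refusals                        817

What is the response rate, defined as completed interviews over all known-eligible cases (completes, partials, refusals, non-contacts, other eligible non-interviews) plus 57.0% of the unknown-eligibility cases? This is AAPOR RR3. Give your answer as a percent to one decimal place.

46.5%

Top = 1405
Determined eligible = 1405 + 215 + 817 + 245 + 111 = 2793
e × U = 0.5700 × 400 = 228.00
Denominator = 2793 + 228.00 = 3021.00
RR3 = 1405 / 3021.00 = 0.4651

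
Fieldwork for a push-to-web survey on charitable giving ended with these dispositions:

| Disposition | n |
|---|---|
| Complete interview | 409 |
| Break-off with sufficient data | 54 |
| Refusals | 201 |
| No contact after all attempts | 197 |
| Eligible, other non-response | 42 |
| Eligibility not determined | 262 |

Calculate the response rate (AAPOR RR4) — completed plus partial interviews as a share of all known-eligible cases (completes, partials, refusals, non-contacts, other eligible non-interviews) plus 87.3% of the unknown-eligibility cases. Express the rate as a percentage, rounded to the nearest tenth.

40.9%

Top = 409 + 54 = 463
Eligible (known) = 409 + 54 + 201 + 197 + 42 = 903
Eligible share of unknowns = 0.8730 × 262 = 228.73
Denom = 903 + 228.73 = 1131.73
RR4 = 463 / 1131.73 = 0.4091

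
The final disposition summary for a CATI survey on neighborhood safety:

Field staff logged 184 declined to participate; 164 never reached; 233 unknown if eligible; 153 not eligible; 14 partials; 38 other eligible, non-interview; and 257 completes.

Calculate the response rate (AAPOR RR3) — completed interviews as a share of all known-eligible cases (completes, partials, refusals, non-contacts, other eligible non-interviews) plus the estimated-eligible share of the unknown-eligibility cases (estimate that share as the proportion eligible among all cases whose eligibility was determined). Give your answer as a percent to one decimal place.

30.4%

Top → 257
Eligible (known) → 257 + 14 + 184 + 164 + 38 = 657
e = 657 / (657 + 153) = 657 / 810 = 0.8111
Estimated eligible among unknowns → 0.8111 × 233 = 188.99
Denominator → 657 + 188.99 = 845.99
RR3 = 257 / 845.99 = 0.3038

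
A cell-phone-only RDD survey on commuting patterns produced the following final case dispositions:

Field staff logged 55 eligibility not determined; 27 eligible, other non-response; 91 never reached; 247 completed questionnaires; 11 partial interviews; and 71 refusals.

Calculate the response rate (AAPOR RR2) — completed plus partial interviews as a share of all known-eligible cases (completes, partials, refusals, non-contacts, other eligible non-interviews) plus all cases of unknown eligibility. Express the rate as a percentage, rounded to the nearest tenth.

51.4%

Numerator: 247 + 11 = 258
Base: 247 + 11 + 71 + 91 + 27 + 55 = 502
RR2 = 258 / 502 = 0.5139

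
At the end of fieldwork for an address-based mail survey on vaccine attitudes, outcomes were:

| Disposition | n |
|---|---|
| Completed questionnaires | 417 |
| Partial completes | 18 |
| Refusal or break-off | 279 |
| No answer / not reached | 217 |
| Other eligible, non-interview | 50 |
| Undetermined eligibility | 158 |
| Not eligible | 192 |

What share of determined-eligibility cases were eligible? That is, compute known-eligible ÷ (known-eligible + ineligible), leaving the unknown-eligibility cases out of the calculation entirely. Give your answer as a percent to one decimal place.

83.6%

Known eligible = 417 + 18 + 279 + 217 + 50 = 981
e = 981 / (981 + 192) = 981 / 1173 = 0.8363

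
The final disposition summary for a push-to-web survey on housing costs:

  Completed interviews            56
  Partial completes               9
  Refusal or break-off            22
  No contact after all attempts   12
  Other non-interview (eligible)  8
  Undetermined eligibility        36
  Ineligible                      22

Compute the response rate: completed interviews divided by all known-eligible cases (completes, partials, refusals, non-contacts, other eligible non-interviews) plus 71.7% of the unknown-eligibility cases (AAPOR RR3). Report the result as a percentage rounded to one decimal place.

42.2%

Numerator → 56
Known eligible → 56 + 9 + 22 + 12 + 8 = 107
Eligible share of unknowns → 0.7170 × 36 = 25.81
Base → 107 + 25.81 = 132.81
RR3 = 56 / 132.81 = 0.4217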